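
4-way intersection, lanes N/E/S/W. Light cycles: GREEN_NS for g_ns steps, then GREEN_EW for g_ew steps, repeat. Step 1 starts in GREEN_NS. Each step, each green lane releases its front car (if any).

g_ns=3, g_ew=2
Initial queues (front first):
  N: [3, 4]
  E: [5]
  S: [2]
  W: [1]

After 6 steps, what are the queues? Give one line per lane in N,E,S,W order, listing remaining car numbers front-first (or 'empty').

Step 1 [NS]: N:car3-GO,E:wait,S:car2-GO,W:wait | queues: N=1 E=1 S=0 W=1
Step 2 [NS]: N:car4-GO,E:wait,S:empty,W:wait | queues: N=0 E=1 S=0 W=1
Step 3 [NS]: N:empty,E:wait,S:empty,W:wait | queues: N=0 E=1 S=0 W=1
Step 4 [EW]: N:wait,E:car5-GO,S:wait,W:car1-GO | queues: N=0 E=0 S=0 W=0

N: empty
E: empty
S: empty
W: empty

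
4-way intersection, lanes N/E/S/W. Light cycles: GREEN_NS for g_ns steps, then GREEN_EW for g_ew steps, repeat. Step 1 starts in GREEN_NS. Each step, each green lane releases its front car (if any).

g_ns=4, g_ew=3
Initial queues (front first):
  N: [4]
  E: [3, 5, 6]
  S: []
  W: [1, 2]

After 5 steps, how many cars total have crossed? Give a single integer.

Step 1 [NS]: N:car4-GO,E:wait,S:empty,W:wait | queues: N=0 E=3 S=0 W=2
Step 2 [NS]: N:empty,E:wait,S:empty,W:wait | queues: N=0 E=3 S=0 W=2
Step 3 [NS]: N:empty,E:wait,S:empty,W:wait | queues: N=0 E=3 S=0 W=2
Step 4 [NS]: N:empty,E:wait,S:empty,W:wait | queues: N=0 E=3 S=0 W=2
Step 5 [EW]: N:wait,E:car3-GO,S:wait,W:car1-GO | queues: N=0 E=2 S=0 W=1
Cars crossed by step 5: 3

Answer: 3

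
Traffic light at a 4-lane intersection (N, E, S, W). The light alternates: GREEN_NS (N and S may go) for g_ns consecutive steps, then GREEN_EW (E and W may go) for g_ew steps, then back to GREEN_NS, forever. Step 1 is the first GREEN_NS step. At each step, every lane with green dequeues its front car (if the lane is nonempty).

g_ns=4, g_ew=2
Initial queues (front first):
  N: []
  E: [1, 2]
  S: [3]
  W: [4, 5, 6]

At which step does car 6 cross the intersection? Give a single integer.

Step 1 [NS]: N:empty,E:wait,S:car3-GO,W:wait | queues: N=0 E=2 S=0 W=3
Step 2 [NS]: N:empty,E:wait,S:empty,W:wait | queues: N=0 E=2 S=0 W=3
Step 3 [NS]: N:empty,E:wait,S:empty,W:wait | queues: N=0 E=2 S=0 W=3
Step 4 [NS]: N:empty,E:wait,S:empty,W:wait | queues: N=0 E=2 S=0 W=3
Step 5 [EW]: N:wait,E:car1-GO,S:wait,W:car4-GO | queues: N=0 E=1 S=0 W=2
Step 6 [EW]: N:wait,E:car2-GO,S:wait,W:car5-GO | queues: N=0 E=0 S=0 W=1
Step 7 [NS]: N:empty,E:wait,S:empty,W:wait | queues: N=0 E=0 S=0 W=1
Step 8 [NS]: N:empty,E:wait,S:empty,W:wait | queues: N=0 E=0 S=0 W=1
Step 9 [NS]: N:empty,E:wait,S:empty,W:wait | queues: N=0 E=0 S=0 W=1
Step 10 [NS]: N:empty,E:wait,S:empty,W:wait | queues: N=0 E=0 S=0 W=1
Step 11 [EW]: N:wait,E:empty,S:wait,W:car6-GO | queues: N=0 E=0 S=0 W=0
Car 6 crosses at step 11

11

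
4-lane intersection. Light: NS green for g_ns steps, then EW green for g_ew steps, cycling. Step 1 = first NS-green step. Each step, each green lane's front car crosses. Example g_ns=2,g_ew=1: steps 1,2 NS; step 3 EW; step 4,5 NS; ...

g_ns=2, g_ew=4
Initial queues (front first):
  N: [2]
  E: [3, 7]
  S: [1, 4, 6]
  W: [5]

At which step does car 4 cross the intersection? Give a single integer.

Step 1 [NS]: N:car2-GO,E:wait,S:car1-GO,W:wait | queues: N=0 E=2 S=2 W=1
Step 2 [NS]: N:empty,E:wait,S:car4-GO,W:wait | queues: N=0 E=2 S=1 W=1
Step 3 [EW]: N:wait,E:car3-GO,S:wait,W:car5-GO | queues: N=0 E=1 S=1 W=0
Step 4 [EW]: N:wait,E:car7-GO,S:wait,W:empty | queues: N=0 E=0 S=1 W=0
Step 5 [EW]: N:wait,E:empty,S:wait,W:empty | queues: N=0 E=0 S=1 W=0
Step 6 [EW]: N:wait,E:empty,S:wait,W:empty | queues: N=0 E=0 S=1 W=0
Step 7 [NS]: N:empty,E:wait,S:car6-GO,W:wait | queues: N=0 E=0 S=0 W=0
Car 4 crosses at step 2

2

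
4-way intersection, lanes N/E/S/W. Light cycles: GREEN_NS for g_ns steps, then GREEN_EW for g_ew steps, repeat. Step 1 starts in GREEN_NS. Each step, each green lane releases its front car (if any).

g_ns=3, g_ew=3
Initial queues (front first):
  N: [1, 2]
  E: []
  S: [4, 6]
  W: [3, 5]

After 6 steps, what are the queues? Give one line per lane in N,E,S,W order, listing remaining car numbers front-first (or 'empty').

Step 1 [NS]: N:car1-GO,E:wait,S:car4-GO,W:wait | queues: N=1 E=0 S=1 W=2
Step 2 [NS]: N:car2-GO,E:wait,S:car6-GO,W:wait | queues: N=0 E=0 S=0 W=2
Step 3 [NS]: N:empty,E:wait,S:empty,W:wait | queues: N=0 E=0 S=0 W=2
Step 4 [EW]: N:wait,E:empty,S:wait,W:car3-GO | queues: N=0 E=0 S=0 W=1
Step 5 [EW]: N:wait,E:empty,S:wait,W:car5-GO | queues: N=0 E=0 S=0 W=0

N: empty
E: empty
S: empty
W: empty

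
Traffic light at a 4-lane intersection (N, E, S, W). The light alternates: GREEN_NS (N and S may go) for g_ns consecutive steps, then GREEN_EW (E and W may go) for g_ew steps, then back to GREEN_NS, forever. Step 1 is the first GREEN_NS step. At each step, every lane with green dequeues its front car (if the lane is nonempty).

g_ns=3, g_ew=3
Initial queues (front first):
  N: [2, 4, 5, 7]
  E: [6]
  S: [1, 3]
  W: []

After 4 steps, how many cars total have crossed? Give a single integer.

Step 1 [NS]: N:car2-GO,E:wait,S:car1-GO,W:wait | queues: N=3 E=1 S=1 W=0
Step 2 [NS]: N:car4-GO,E:wait,S:car3-GO,W:wait | queues: N=2 E=1 S=0 W=0
Step 3 [NS]: N:car5-GO,E:wait,S:empty,W:wait | queues: N=1 E=1 S=0 W=0
Step 4 [EW]: N:wait,E:car6-GO,S:wait,W:empty | queues: N=1 E=0 S=0 W=0
Cars crossed by step 4: 6

Answer: 6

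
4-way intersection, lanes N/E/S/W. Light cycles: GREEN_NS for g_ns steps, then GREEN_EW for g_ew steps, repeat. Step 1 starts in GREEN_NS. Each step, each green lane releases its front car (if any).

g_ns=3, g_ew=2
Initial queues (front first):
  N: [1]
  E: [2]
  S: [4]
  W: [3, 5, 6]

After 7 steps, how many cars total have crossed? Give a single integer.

Step 1 [NS]: N:car1-GO,E:wait,S:car4-GO,W:wait | queues: N=0 E=1 S=0 W=3
Step 2 [NS]: N:empty,E:wait,S:empty,W:wait | queues: N=0 E=1 S=0 W=3
Step 3 [NS]: N:empty,E:wait,S:empty,W:wait | queues: N=0 E=1 S=0 W=3
Step 4 [EW]: N:wait,E:car2-GO,S:wait,W:car3-GO | queues: N=0 E=0 S=0 W=2
Step 5 [EW]: N:wait,E:empty,S:wait,W:car5-GO | queues: N=0 E=0 S=0 W=1
Step 6 [NS]: N:empty,E:wait,S:empty,W:wait | queues: N=0 E=0 S=0 W=1
Step 7 [NS]: N:empty,E:wait,S:empty,W:wait | queues: N=0 E=0 S=0 W=1
Cars crossed by step 7: 5

Answer: 5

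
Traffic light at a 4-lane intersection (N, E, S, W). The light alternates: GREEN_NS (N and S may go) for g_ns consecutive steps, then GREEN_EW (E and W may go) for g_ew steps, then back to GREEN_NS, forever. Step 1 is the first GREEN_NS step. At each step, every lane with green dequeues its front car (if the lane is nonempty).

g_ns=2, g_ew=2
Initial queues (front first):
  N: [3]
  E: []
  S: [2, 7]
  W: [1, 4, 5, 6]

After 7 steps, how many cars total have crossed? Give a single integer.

Answer: 6

Derivation:
Step 1 [NS]: N:car3-GO,E:wait,S:car2-GO,W:wait | queues: N=0 E=0 S=1 W=4
Step 2 [NS]: N:empty,E:wait,S:car7-GO,W:wait | queues: N=0 E=0 S=0 W=4
Step 3 [EW]: N:wait,E:empty,S:wait,W:car1-GO | queues: N=0 E=0 S=0 W=3
Step 4 [EW]: N:wait,E:empty,S:wait,W:car4-GO | queues: N=0 E=0 S=0 W=2
Step 5 [NS]: N:empty,E:wait,S:empty,W:wait | queues: N=0 E=0 S=0 W=2
Step 6 [NS]: N:empty,E:wait,S:empty,W:wait | queues: N=0 E=0 S=0 W=2
Step 7 [EW]: N:wait,E:empty,S:wait,W:car5-GO | queues: N=0 E=0 S=0 W=1
Cars crossed by step 7: 6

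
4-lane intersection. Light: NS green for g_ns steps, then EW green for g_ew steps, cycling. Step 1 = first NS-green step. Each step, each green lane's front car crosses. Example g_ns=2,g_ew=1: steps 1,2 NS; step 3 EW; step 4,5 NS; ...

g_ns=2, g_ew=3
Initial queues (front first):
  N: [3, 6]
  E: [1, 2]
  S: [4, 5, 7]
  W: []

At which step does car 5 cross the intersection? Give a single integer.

Step 1 [NS]: N:car3-GO,E:wait,S:car4-GO,W:wait | queues: N=1 E=2 S=2 W=0
Step 2 [NS]: N:car6-GO,E:wait,S:car5-GO,W:wait | queues: N=0 E=2 S=1 W=0
Step 3 [EW]: N:wait,E:car1-GO,S:wait,W:empty | queues: N=0 E=1 S=1 W=0
Step 4 [EW]: N:wait,E:car2-GO,S:wait,W:empty | queues: N=0 E=0 S=1 W=0
Step 5 [EW]: N:wait,E:empty,S:wait,W:empty | queues: N=0 E=0 S=1 W=0
Step 6 [NS]: N:empty,E:wait,S:car7-GO,W:wait | queues: N=0 E=0 S=0 W=0
Car 5 crosses at step 2

2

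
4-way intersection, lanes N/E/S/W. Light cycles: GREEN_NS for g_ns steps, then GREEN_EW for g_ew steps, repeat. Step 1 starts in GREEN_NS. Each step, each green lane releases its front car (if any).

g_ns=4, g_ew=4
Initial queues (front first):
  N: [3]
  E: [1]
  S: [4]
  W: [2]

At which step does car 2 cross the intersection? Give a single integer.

Step 1 [NS]: N:car3-GO,E:wait,S:car4-GO,W:wait | queues: N=0 E=1 S=0 W=1
Step 2 [NS]: N:empty,E:wait,S:empty,W:wait | queues: N=0 E=1 S=0 W=1
Step 3 [NS]: N:empty,E:wait,S:empty,W:wait | queues: N=0 E=1 S=0 W=1
Step 4 [NS]: N:empty,E:wait,S:empty,W:wait | queues: N=0 E=1 S=0 W=1
Step 5 [EW]: N:wait,E:car1-GO,S:wait,W:car2-GO | queues: N=0 E=0 S=0 W=0
Car 2 crosses at step 5

5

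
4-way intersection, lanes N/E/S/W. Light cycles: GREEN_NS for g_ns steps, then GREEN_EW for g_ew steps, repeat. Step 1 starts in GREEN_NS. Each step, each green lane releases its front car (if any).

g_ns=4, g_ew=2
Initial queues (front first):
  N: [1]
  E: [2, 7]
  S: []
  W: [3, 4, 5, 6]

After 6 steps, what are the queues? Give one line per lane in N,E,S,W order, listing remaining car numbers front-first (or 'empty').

Step 1 [NS]: N:car1-GO,E:wait,S:empty,W:wait | queues: N=0 E=2 S=0 W=4
Step 2 [NS]: N:empty,E:wait,S:empty,W:wait | queues: N=0 E=2 S=0 W=4
Step 3 [NS]: N:empty,E:wait,S:empty,W:wait | queues: N=0 E=2 S=0 W=4
Step 4 [NS]: N:empty,E:wait,S:empty,W:wait | queues: N=0 E=2 S=0 W=4
Step 5 [EW]: N:wait,E:car2-GO,S:wait,W:car3-GO | queues: N=0 E=1 S=0 W=3
Step 6 [EW]: N:wait,E:car7-GO,S:wait,W:car4-GO | queues: N=0 E=0 S=0 W=2

N: empty
E: empty
S: empty
W: 5 6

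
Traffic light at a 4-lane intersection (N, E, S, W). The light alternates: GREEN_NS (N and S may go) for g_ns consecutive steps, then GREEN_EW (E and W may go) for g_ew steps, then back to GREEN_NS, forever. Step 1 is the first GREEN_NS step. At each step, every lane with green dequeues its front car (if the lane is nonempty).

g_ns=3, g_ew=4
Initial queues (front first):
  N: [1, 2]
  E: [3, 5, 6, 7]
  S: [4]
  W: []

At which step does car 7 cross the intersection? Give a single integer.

Step 1 [NS]: N:car1-GO,E:wait,S:car4-GO,W:wait | queues: N=1 E=4 S=0 W=0
Step 2 [NS]: N:car2-GO,E:wait,S:empty,W:wait | queues: N=0 E=4 S=0 W=0
Step 3 [NS]: N:empty,E:wait,S:empty,W:wait | queues: N=0 E=4 S=0 W=0
Step 4 [EW]: N:wait,E:car3-GO,S:wait,W:empty | queues: N=0 E=3 S=0 W=0
Step 5 [EW]: N:wait,E:car5-GO,S:wait,W:empty | queues: N=0 E=2 S=0 W=0
Step 6 [EW]: N:wait,E:car6-GO,S:wait,W:empty | queues: N=0 E=1 S=0 W=0
Step 7 [EW]: N:wait,E:car7-GO,S:wait,W:empty | queues: N=0 E=0 S=0 W=0
Car 7 crosses at step 7

7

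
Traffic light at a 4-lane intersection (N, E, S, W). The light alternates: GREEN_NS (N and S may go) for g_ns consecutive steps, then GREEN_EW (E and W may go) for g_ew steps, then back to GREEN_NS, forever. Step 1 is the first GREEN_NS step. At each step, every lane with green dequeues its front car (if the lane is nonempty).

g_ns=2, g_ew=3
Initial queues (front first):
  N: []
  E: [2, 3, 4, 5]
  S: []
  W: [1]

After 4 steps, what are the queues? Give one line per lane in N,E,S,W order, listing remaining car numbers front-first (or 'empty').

Step 1 [NS]: N:empty,E:wait,S:empty,W:wait | queues: N=0 E=4 S=0 W=1
Step 2 [NS]: N:empty,E:wait,S:empty,W:wait | queues: N=0 E=4 S=0 W=1
Step 3 [EW]: N:wait,E:car2-GO,S:wait,W:car1-GO | queues: N=0 E=3 S=0 W=0
Step 4 [EW]: N:wait,E:car3-GO,S:wait,W:empty | queues: N=0 E=2 S=0 W=0

N: empty
E: 4 5
S: empty
W: empty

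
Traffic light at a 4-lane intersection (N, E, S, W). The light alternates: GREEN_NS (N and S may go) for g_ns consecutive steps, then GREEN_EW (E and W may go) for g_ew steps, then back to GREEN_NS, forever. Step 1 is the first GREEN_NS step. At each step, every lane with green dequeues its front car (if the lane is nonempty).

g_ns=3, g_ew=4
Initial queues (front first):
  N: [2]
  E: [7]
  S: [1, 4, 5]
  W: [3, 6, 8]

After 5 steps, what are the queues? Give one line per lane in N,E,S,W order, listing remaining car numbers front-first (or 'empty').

Step 1 [NS]: N:car2-GO,E:wait,S:car1-GO,W:wait | queues: N=0 E=1 S=2 W=3
Step 2 [NS]: N:empty,E:wait,S:car4-GO,W:wait | queues: N=0 E=1 S=1 W=3
Step 3 [NS]: N:empty,E:wait,S:car5-GO,W:wait | queues: N=0 E=1 S=0 W=3
Step 4 [EW]: N:wait,E:car7-GO,S:wait,W:car3-GO | queues: N=0 E=0 S=0 W=2
Step 5 [EW]: N:wait,E:empty,S:wait,W:car6-GO | queues: N=0 E=0 S=0 W=1

N: empty
E: empty
S: empty
W: 8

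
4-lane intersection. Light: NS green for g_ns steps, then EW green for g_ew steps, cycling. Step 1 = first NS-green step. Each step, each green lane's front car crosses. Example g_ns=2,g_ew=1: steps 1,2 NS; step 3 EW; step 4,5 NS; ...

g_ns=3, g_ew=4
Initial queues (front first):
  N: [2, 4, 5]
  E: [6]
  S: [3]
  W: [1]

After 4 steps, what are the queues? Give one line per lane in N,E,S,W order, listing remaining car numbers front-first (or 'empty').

Step 1 [NS]: N:car2-GO,E:wait,S:car3-GO,W:wait | queues: N=2 E=1 S=0 W=1
Step 2 [NS]: N:car4-GO,E:wait,S:empty,W:wait | queues: N=1 E=1 S=0 W=1
Step 3 [NS]: N:car5-GO,E:wait,S:empty,W:wait | queues: N=0 E=1 S=0 W=1
Step 4 [EW]: N:wait,E:car6-GO,S:wait,W:car1-GO | queues: N=0 E=0 S=0 W=0

N: empty
E: empty
S: empty
W: empty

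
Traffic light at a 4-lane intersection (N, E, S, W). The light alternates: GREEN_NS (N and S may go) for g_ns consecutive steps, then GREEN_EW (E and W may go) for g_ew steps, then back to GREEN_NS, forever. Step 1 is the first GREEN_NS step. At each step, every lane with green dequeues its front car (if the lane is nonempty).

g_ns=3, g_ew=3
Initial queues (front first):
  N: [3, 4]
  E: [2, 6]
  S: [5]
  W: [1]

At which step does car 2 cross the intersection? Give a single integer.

Step 1 [NS]: N:car3-GO,E:wait,S:car5-GO,W:wait | queues: N=1 E=2 S=0 W=1
Step 2 [NS]: N:car4-GO,E:wait,S:empty,W:wait | queues: N=0 E=2 S=0 W=1
Step 3 [NS]: N:empty,E:wait,S:empty,W:wait | queues: N=0 E=2 S=0 W=1
Step 4 [EW]: N:wait,E:car2-GO,S:wait,W:car1-GO | queues: N=0 E=1 S=0 W=0
Step 5 [EW]: N:wait,E:car6-GO,S:wait,W:empty | queues: N=0 E=0 S=0 W=0
Car 2 crosses at step 4

4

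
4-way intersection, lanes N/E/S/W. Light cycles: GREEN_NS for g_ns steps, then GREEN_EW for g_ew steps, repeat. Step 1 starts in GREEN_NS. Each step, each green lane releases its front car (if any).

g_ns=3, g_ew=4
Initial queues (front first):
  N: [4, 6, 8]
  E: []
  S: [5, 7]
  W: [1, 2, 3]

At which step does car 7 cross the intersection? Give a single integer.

Step 1 [NS]: N:car4-GO,E:wait,S:car5-GO,W:wait | queues: N=2 E=0 S=1 W=3
Step 2 [NS]: N:car6-GO,E:wait,S:car7-GO,W:wait | queues: N=1 E=0 S=0 W=3
Step 3 [NS]: N:car8-GO,E:wait,S:empty,W:wait | queues: N=0 E=0 S=0 W=3
Step 4 [EW]: N:wait,E:empty,S:wait,W:car1-GO | queues: N=0 E=0 S=0 W=2
Step 5 [EW]: N:wait,E:empty,S:wait,W:car2-GO | queues: N=0 E=0 S=0 W=1
Step 6 [EW]: N:wait,E:empty,S:wait,W:car3-GO | queues: N=0 E=0 S=0 W=0
Car 7 crosses at step 2

2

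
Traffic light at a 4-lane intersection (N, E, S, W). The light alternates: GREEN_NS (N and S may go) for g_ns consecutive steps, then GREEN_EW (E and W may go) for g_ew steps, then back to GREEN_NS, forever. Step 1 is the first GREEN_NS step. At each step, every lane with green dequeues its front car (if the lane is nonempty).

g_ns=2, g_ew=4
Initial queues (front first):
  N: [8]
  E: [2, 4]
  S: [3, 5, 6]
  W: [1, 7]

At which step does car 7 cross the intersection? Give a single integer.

Step 1 [NS]: N:car8-GO,E:wait,S:car3-GO,W:wait | queues: N=0 E=2 S=2 W=2
Step 2 [NS]: N:empty,E:wait,S:car5-GO,W:wait | queues: N=0 E=2 S=1 W=2
Step 3 [EW]: N:wait,E:car2-GO,S:wait,W:car1-GO | queues: N=0 E=1 S=1 W=1
Step 4 [EW]: N:wait,E:car4-GO,S:wait,W:car7-GO | queues: N=0 E=0 S=1 W=0
Step 5 [EW]: N:wait,E:empty,S:wait,W:empty | queues: N=0 E=0 S=1 W=0
Step 6 [EW]: N:wait,E:empty,S:wait,W:empty | queues: N=0 E=0 S=1 W=0
Step 7 [NS]: N:empty,E:wait,S:car6-GO,W:wait | queues: N=0 E=0 S=0 W=0
Car 7 crosses at step 4

4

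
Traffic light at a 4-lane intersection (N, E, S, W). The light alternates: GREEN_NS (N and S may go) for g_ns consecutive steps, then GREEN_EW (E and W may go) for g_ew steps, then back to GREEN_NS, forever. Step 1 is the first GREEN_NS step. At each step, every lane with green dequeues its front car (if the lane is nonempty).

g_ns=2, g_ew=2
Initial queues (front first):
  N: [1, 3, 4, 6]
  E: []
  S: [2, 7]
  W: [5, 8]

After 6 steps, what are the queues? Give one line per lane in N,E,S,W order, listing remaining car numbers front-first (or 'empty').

Step 1 [NS]: N:car1-GO,E:wait,S:car2-GO,W:wait | queues: N=3 E=0 S=1 W=2
Step 2 [NS]: N:car3-GO,E:wait,S:car7-GO,W:wait | queues: N=2 E=0 S=0 W=2
Step 3 [EW]: N:wait,E:empty,S:wait,W:car5-GO | queues: N=2 E=0 S=0 W=1
Step 4 [EW]: N:wait,E:empty,S:wait,W:car8-GO | queues: N=2 E=0 S=0 W=0
Step 5 [NS]: N:car4-GO,E:wait,S:empty,W:wait | queues: N=1 E=0 S=0 W=0
Step 6 [NS]: N:car6-GO,E:wait,S:empty,W:wait | queues: N=0 E=0 S=0 W=0

N: empty
E: empty
S: empty
W: empty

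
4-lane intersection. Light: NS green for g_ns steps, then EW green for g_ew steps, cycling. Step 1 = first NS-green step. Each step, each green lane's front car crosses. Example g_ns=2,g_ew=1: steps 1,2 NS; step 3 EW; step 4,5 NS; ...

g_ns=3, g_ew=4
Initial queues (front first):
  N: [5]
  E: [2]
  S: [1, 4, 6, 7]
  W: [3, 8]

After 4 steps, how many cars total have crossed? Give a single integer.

Step 1 [NS]: N:car5-GO,E:wait,S:car1-GO,W:wait | queues: N=0 E=1 S=3 W=2
Step 2 [NS]: N:empty,E:wait,S:car4-GO,W:wait | queues: N=0 E=1 S=2 W=2
Step 3 [NS]: N:empty,E:wait,S:car6-GO,W:wait | queues: N=0 E=1 S=1 W=2
Step 4 [EW]: N:wait,E:car2-GO,S:wait,W:car3-GO | queues: N=0 E=0 S=1 W=1
Cars crossed by step 4: 6

Answer: 6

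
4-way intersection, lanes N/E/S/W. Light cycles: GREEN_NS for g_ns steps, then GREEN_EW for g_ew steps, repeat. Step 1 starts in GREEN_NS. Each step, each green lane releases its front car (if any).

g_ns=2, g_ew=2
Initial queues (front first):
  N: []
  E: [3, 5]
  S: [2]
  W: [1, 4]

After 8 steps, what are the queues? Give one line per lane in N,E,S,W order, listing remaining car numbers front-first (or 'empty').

Step 1 [NS]: N:empty,E:wait,S:car2-GO,W:wait | queues: N=0 E=2 S=0 W=2
Step 2 [NS]: N:empty,E:wait,S:empty,W:wait | queues: N=0 E=2 S=0 W=2
Step 3 [EW]: N:wait,E:car3-GO,S:wait,W:car1-GO | queues: N=0 E=1 S=0 W=1
Step 4 [EW]: N:wait,E:car5-GO,S:wait,W:car4-GO | queues: N=0 E=0 S=0 W=0

N: empty
E: empty
S: empty
W: empty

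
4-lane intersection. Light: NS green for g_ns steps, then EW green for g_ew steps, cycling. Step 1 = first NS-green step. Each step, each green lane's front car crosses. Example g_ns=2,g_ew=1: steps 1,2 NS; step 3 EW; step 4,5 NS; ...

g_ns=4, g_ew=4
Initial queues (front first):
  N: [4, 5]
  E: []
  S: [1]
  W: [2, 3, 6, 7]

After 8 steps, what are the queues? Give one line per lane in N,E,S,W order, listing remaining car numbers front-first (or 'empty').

Step 1 [NS]: N:car4-GO,E:wait,S:car1-GO,W:wait | queues: N=1 E=0 S=0 W=4
Step 2 [NS]: N:car5-GO,E:wait,S:empty,W:wait | queues: N=0 E=0 S=0 W=4
Step 3 [NS]: N:empty,E:wait,S:empty,W:wait | queues: N=0 E=0 S=0 W=4
Step 4 [NS]: N:empty,E:wait,S:empty,W:wait | queues: N=0 E=0 S=0 W=4
Step 5 [EW]: N:wait,E:empty,S:wait,W:car2-GO | queues: N=0 E=0 S=0 W=3
Step 6 [EW]: N:wait,E:empty,S:wait,W:car3-GO | queues: N=0 E=0 S=0 W=2
Step 7 [EW]: N:wait,E:empty,S:wait,W:car6-GO | queues: N=0 E=0 S=0 W=1
Step 8 [EW]: N:wait,E:empty,S:wait,W:car7-GO | queues: N=0 E=0 S=0 W=0

N: empty
E: empty
S: empty
W: empty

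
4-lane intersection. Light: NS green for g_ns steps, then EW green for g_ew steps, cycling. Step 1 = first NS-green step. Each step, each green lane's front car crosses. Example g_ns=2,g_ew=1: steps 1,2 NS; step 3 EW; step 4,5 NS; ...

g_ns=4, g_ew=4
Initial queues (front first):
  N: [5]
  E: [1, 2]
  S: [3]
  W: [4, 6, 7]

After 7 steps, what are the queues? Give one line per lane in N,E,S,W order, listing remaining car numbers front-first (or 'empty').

Step 1 [NS]: N:car5-GO,E:wait,S:car3-GO,W:wait | queues: N=0 E=2 S=0 W=3
Step 2 [NS]: N:empty,E:wait,S:empty,W:wait | queues: N=0 E=2 S=0 W=3
Step 3 [NS]: N:empty,E:wait,S:empty,W:wait | queues: N=0 E=2 S=0 W=3
Step 4 [NS]: N:empty,E:wait,S:empty,W:wait | queues: N=0 E=2 S=0 W=3
Step 5 [EW]: N:wait,E:car1-GO,S:wait,W:car4-GO | queues: N=0 E=1 S=0 W=2
Step 6 [EW]: N:wait,E:car2-GO,S:wait,W:car6-GO | queues: N=0 E=0 S=0 W=1
Step 7 [EW]: N:wait,E:empty,S:wait,W:car7-GO | queues: N=0 E=0 S=0 W=0

N: empty
E: empty
S: empty
W: empty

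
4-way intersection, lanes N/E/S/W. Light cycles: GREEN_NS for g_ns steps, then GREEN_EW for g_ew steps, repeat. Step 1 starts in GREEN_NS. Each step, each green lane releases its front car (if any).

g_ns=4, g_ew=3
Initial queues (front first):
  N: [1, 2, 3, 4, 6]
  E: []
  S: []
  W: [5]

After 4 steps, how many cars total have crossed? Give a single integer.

Step 1 [NS]: N:car1-GO,E:wait,S:empty,W:wait | queues: N=4 E=0 S=0 W=1
Step 2 [NS]: N:car2-GO,E:wait,S:empty,W:wait | queues: N=3 E=0 S=0 W=1
Step 3 [NS]: N:car3-GO,E:wait,S:empty,W:wait | queues: N=2 E=0 S=0 W=1
Step 4 [NS]: N:car4-GO,E:wait,S:empty,W:wait | queues: N=1 E=0 S=0 W=1
Cars crossed by step 4: 4

Answer: 4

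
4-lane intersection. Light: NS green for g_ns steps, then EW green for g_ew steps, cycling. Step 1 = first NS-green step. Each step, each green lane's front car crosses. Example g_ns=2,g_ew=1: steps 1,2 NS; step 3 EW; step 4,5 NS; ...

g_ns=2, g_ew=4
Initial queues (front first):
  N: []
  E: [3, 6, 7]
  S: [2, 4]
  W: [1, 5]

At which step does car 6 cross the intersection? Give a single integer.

Step 1 [NS]: N:empty,E:wait,S:car2-GO,W:wait | queues: N=0 E=3 S=1 W=2
Step 2 [NS]: N:empty,E:wait,S:car4-GO,W:wait | queues: N=0 E=3 S=0 W=2
Step 3 [EW]: N:wait,E:car3-GO,S:wait,W:car1-GO | queues: N=0 E=2 S=0 W=1
Step 4 [EW]: N:wait,E:car6-GO,S:wait,W:car5-GO | queues: N=0 E=1 S=0 W=0
Step 5 [EW]: N:wait,E:car7-GO,S:wait,W:empty | queues: N=0 E=0 S=0 W=0
Car 6 crosses at step 4

4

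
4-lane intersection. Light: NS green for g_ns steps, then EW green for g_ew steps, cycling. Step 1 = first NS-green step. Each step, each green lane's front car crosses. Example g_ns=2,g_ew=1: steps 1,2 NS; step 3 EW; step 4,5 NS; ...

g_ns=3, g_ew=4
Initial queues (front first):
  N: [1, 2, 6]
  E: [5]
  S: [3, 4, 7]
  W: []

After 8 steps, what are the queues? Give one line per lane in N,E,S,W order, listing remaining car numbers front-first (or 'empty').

Step 1 [NS]: N:car1-GO,E:wait,S:car3-GO,W:wait | queues: N=2 E=1 S=2 W=0
Step 2 [NS]: N:car2-GO,E:wait,S:car4-GO,W:wait | queues: N=1 E=1 S=1 W=0
Step 3 [NS]: N:car6-GO,E:wait,S:car7-GO,W:wait | queues: N=0 E=1 S=0 W=0
Step 4 [EW]: N:wait,E:car5-GO,S:wait,W:empty | queues: N=0 E=0 S=0 W=0

N: empty
E: empty
S: empty
W: empty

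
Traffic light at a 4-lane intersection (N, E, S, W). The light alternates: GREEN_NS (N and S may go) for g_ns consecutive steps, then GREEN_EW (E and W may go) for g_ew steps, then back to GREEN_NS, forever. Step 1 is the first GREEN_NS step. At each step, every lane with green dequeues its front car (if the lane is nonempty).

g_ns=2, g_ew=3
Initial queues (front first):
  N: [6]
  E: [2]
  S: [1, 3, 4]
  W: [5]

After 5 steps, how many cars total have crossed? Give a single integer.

Answer: 5

Derivation:
Step 1 [NS]: N:car6-GO,E:wait,S:car1-GO,W:wait | queues: N=0 E=1 S=2 W=1
Step 2 [NS]: N:empty,E:wait,S:car3-GO,W:wait | queues: N=0 E=1 S=1 W=1
Step 3 [EW]: N:wait,E:car2-GO,S:wait,W:car5-GO | queues: N=0 E=0 S=1 W=0
Step 4 [EW]: N:wait,E:empty,S:wait,W:empty | queues: N=0 E=0 S=1 W=0
Step 5 [EW]: N:wait,E:empty,S:wait,W:empty | queues: N=0 E=0 S=1 W=0
Cars crossed by step 5: 5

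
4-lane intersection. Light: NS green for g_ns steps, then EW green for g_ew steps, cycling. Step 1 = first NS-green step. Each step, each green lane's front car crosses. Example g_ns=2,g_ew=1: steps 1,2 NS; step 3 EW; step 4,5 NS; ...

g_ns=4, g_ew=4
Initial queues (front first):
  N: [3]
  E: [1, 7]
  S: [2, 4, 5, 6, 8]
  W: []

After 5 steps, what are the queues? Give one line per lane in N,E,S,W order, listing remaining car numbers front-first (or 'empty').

Step 1 [NS]: N:car3-GO,E:wait,S:car2-GO,W:wait | queues: N=0 E=2 S=4 W=0
Step 2 [NS]: N:empty,E:wait,S:car4-GO,W:wait | queues: N=0 E=2 S=3 W=0
Step 3 [NS]: N:empty,E:wait,S:car5-GO,W:wait | queues: N=0 E=2 S=2 W=0
Step 4 [NS]: N:empty,E:wait,S:car6-GO,W:wait | queues: N=0 E=2 S=1 W=0
Step 5 [EW]: N:wait,E:car1-GO,S:wait,W:empty | queues: N=0 E=1 S=1 W=0

N: empty
E: 7
S: 8
W: empty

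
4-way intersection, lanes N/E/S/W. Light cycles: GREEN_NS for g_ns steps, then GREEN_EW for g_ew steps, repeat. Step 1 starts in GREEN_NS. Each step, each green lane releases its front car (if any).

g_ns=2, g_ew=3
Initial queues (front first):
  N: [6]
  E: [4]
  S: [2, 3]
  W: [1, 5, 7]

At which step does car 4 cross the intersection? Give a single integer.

Step 1 [NS]: N:car6-GO,E:wait,S:car2-GO,W:wait | queues: N=0 E=1 S=1 W=3
Step 2 [NS]: N:empty,E:wait,S:car3-GO,W:wait | queues: N=0 E=1 S=0 W=3
Step 3 [EW]: N:wait,E:car4-GO,S:wait,W:car1-GO | queues: N=0 E=0 S=0 W=2
Step 4 [EW]: N:wait,E:empty,S:wait,W:car5-GO | queues: N=0 E=0 S=0 W=1
Step 5 [EW]: N:wait,E:empty,S:wait,W:car7-GO | queues: N=0 E=0 S=0 W=0
Car 4 crosses at step 3

3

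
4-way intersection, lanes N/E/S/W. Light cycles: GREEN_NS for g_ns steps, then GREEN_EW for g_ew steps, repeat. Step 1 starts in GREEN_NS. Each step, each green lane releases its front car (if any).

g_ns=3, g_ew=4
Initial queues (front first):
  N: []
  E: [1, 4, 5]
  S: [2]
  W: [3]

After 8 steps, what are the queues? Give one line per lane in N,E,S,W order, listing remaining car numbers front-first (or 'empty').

Step 1 [NS]: N:empty,E:wait,S:car2-GO,W:wait | queues: N=0 E=3 S=0 W=1
Step 2 [NS]: N:empty,E:wait,S:empty,W:wait | queues: N=0 E=3 S=0 W=1
Step 3 [NS]: N:empty,E:wait,S:empty,W:wait | queues: N=0 E=3 S=0 W=1
Step 4 [EW]: N:wait,E:car1-GO,S:wait,W:car3-GO | queues: N=0 E=2 S=0 W=0
Step 5 [EW]: N:wait,E:car4-GO,S:wait,W:empty | queues: N=0 E=1 S=0 W=0
Step 6 [EW]: N:wait,E:car5-GO,S:wait,W:empty | queues: N=0 E=0 S=0 W=0

N: empty
E: empty
S: empty
W: empty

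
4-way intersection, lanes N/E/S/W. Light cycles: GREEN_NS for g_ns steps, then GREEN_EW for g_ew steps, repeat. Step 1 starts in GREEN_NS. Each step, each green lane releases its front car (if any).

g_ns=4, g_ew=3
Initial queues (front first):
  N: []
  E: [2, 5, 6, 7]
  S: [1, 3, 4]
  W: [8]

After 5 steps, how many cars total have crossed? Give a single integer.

Step 1 [NS]: N:empty,E:wait,S:car1-GO,W:wait | queues: N=0 E=4 S=2 W=1
Step 2 [NS]: N:empty,E:wait,S:car3-GO,W:wait | queues: N=0 E=4 S=1 W=1
Step 3 [NS]: N:empty,E:wait,S:car4-GO,W:wait | queues: N=0 E=4 S=0 W=1
Step 4 [NS]: N:empty,E:wait,S:empty,W:wait | queues: N=0 E=4 S=0 W=1
Step 5 [EW]: N:wait,E:car2-GO,S:wait,W:car8-GO | queues: N=0 E=3 S=0 W=0
Cars crossed by step 5: 5

Answer: 5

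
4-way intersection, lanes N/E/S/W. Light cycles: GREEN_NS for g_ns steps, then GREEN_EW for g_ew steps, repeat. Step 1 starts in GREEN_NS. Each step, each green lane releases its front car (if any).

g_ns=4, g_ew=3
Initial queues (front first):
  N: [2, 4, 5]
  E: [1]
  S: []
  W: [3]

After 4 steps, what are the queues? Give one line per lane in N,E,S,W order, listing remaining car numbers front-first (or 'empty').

Step 1 [NS]: N:car2-GO,E:wait,S:empty,W:wait | queues: N=2 E=1 S=0 W=1
Step 2 [NS]: N:car4-GO,E:wait,S:empty,W:wait | queues: N=1 E=1 S=0 W=1
Step 3 [NS]: N:car5-GO,E:wait,S:empty,W:wait | queues: N=0 E=1 S=0 W=1
Step 4 [NS]: N:empty,E:wait,S:empty,W:wait | queues: N=0 E=1 S=0 W=1

N: empty
E: 1
S: empty
W: 3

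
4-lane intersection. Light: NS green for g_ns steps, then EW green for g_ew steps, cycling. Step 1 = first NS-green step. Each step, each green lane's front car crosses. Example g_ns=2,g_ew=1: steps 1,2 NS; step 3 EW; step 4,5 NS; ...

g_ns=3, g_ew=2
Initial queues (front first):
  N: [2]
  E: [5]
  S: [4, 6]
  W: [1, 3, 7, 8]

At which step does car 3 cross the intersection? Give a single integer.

Step 1 [NS]: N:car2-GO,E:wait,S:car4-GO,W:wait | queues: N=0 E=1 S=1 W=4
Step 2 [NS]: N:empty,E:wait,S:car6-GO,W:wait | queues: N=0 E=1 S=0 W=4
Step 3 [NS]: N:empty,E:wait,S:empty,W:wait | queues: N=0 E=1 S=0 W=4
Step 4 [EW]: N:wait,E:car5-GO,S:wait,W:car1-GO | queues: N=0 E=0 S=0 W=3
Step 5 [EW]: N:wait,E:empty,S:wait,W:car3-GO | queues: N=0 E=0 S=0 W=2
Step 6 [NS]: N:empty,E:wait,S:empty,W:wait | queues: N=0 E=0 S=0 W=2
Step 7 [NS]: N:empty,E:wait,S:empty,W:wait | queues: N=0 E=0 S=0 W=2
Step 8 [NS]: N:empty,E:wait,S:empty,W:wait | queues: N=0 E=0 S=0 W=2
Step 9 [EW]: N:wait,E:empty,S:wait,W:car7-GO | queues: N=0 E=0 S=0 W=1
Step 10 [EW]: N:wait,E:empty,S:wait,W:car8-GO | queues: N=0 E=0 S=0 W=0
Car 3 crosses at step 5

5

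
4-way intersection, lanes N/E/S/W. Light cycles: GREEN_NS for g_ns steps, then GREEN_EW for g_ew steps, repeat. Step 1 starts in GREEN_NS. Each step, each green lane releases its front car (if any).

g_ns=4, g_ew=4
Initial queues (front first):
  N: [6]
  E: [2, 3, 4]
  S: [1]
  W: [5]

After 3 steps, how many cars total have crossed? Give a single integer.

Answer: 2

Derivation:
Step 1 [NS]: N:car6-GO,E:wait,S:car1-GO,W:wait | queues: N=0 E=3 S=0 W=1
Step 2 [NS]: N:empty,E:wait,S:empty,W:wait | queues: N=0 E=3 S=0 W=1
Step 3 [NS]: N:empty,E:wait,S:empty,W:wait | queues: N=0 E=3 S=0 W=1
Cars crossed by step 3: 2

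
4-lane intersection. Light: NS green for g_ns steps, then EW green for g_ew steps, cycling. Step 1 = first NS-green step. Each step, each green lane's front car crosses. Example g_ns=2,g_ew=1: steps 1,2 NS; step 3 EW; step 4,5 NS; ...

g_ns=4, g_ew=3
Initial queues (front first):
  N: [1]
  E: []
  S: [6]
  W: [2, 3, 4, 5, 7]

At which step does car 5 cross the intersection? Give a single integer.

Step 1 [NS]: N:car1-GO,E:wait,S:car6-GO,W:wait | queues: N=0 E=0 S=0 W=5
Step 2 [NS]: N:empty,E:wait,S:empty,W:wait | queues: N=0 E=0 S=0 W=5
Step 3 [NS]: N:empty,E:wait,S:empty,W:wait | queues: N=0 E=0 S=0 W=5
Step 4 [NS]: N:empty,E:wait,S:empty,W:wait | queues: N=0 E=0 S=0 W=5
Step 5 [EW]: N:wait,E:empty,S:wait,W:car2-GO | queues: N=0 E=0 S=0 W=4
Step 6 [EW]: N:wait,E:empty,S:wait,W:car3-GO | queues: N=0 E=0 S=0 W=3
Step 7 [EW]: N:wait,E:empty,S:wait,W:car4-GO | queues: N=0 E=0 S=0 W=2
Step 8 [NS]: N:empty,E:wait,S:empty,W:wait | queues: N=0 E=0 S=0 W=2
Step 9 [NS]: N:empty,E:wait,S:empty,W:wait | queues: N=0 E=0 S=0 W=2
Step 10 [NS]: N:empty,E:wait,S:empty,W:wait | queues: N=0 E=0 S=0 W=2
Step 11 [NS]: N:empty,E:wait,S:empty,W:wait | queues: N=0 E=0 S=0 W=2
Step 12 [EW]: N:wait,E:empty,S:wait,W:car5-GO | queues: N=0 E=0 S=0 W=1
Step 13 [EW]: N:wait,E:empty,S:wait,W:car7-GO | queues: N=0 E=0 S=0 W=0
Car 5 crosses at step 12

12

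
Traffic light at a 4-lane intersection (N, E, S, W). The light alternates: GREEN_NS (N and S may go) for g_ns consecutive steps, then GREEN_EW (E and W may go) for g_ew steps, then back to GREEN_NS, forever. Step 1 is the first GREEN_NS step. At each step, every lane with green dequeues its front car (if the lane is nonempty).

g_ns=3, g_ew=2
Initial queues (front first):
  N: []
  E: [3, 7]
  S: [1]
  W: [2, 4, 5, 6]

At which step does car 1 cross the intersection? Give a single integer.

Step 1 [NS]: N:empty,E:wait,S:car1-GO,W:wait | queues: N=0 E=2 S=0 W=4
Step 2 [NS]: N:empty,E:wait,S:empty,W:wait | queues: N=0 E=2 S=0 W=4
Step 3 [NS]: N:empty,E:wait,S:empty,W:wait | queues: N=0 E=2 S=0 W=4
Step 4 [EW]: N:wait,E:car3-GO,S:wait,W:car2-GO | queues: N=0 E=1 S=0 W=3
Step 5 [EW]: N:wait,E:car7-GO,S:wait,W:car4-GO | queues: N=0 E=0 S=0 W=2
Step 6 [NS]: N:empty,E:wait,S:empty,W:wait | queues: N=0 E=0 S=0 W=2
Step 7 [NS]: N:empty,E:wait,S:empty,W:wait | queues: N=0 E=0 S=0 W=2
Step 8 [NS]: N:empty,E:wait,S:empty,W:wait | queues: N=0 E=0 S=0 W=2
Step 9 [EW]: N:wait,E:empty,S:wait,W:car5-GO | queues: N=0 E=0 S=0 W=1
Step 10 [EW]: N:wait,E:empty,S:wait,W:car6-GO | queues: N=0 E=0 S=0 W=0
Car 1 crosses at step 1

1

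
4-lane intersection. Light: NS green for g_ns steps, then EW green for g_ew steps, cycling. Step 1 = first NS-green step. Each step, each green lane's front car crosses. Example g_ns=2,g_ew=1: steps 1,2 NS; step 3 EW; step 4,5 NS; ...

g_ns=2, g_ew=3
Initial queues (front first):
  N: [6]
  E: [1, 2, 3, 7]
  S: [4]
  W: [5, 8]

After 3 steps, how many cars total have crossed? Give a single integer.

Answer: 4

Derivation:
Step 1 [NS]: N:car6-GO,E:wait,S:car4-GO,W:wait | queues: N=0 E=4 S=0 W=2
Step 2 [NS]: N:empty,E:wait,S:empty,W:wait | queues: N=0 E=4 S=0 W=2
Step 3 [EW]: N:wait,E:car1-GO,S:wait,W:car5-GO | queues: N=0 E=3 S=0 W=1
Cars crossed by step 3: 4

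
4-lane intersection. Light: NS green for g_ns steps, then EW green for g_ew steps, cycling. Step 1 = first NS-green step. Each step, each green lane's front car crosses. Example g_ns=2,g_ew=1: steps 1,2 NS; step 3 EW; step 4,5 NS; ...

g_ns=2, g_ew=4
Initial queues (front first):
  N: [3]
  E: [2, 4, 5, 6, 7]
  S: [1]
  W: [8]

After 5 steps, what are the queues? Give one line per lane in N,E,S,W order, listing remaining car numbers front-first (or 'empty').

Step 1 [NS]: N:car3-GO,E:wait,S:car1-GO,W:wait | queues: N=0 E=5 S=0 W=1
Step 2 [NS]: N:empty,E:wait,S:empty,W:wait | queues: N=0 E=5 S=0 W=1
Step 3 [EW]: N:wait,E:car2-GO,S:wait,W:car8-GO | queues: N=0 E=4 S=0 W=0
Step 4 [EW]: N:wait,E:car4-GO,S:wait,W:empty | queues: N=0 E=3 S=0 W=0
Step 5 [EW]: N:wait,E:car5-GO,S:wait,W:empty | queues: N=0 E=2 S=0 W=0

N: empty
E: 6 7
S: empty
W: empty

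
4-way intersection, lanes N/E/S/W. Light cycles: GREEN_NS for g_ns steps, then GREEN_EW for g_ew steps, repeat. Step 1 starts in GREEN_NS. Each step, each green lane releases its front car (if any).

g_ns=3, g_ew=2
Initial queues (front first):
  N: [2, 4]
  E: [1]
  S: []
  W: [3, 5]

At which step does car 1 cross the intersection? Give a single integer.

Step 1 [NS]: N:car2-GO,E:wait,S:empty,W:wait | queues: N=1 E=1 S=0 W=2
Step 2 [NS]: N:car4-GO,E:wait,S:empty,W:wait | queues: N=0 E=1 S=0 W=2
Step 3 [NS]: N:empty,E:wait,S:empty,W:wait | queues: N=0 E=1 S=0 W=2
Step 4 [EW]: N:wait,E:car1-GO,S:wait,W:car3-GO | queues: N=0 E=0 S=0 W=1
Step 5 [EW]: N:wait,E:empty,S:wait,W:car5-GO | queues: N=0 E=0 S=0 W=0
Car 1 crosses at step 4

4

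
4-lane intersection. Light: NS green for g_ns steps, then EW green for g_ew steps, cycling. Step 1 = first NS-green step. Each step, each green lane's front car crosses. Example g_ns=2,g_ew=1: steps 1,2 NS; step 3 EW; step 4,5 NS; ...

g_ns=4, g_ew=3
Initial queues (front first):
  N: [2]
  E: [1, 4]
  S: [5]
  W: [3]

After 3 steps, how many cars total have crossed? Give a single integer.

Answer: 2

Derivation:
Step 1 [NS]: N:car2-GO,E:wait,S:car5-GO,W:wait | queues: N=0 E=2 S=0 W=1
Step 2 [NS]: N:empty,E:wait,S:empty,W:wait | queues: N=0 E=2 S=0 W=1
Step 3 [NS]: N:empty,E:wait,S:empty,W:wait | queues: N=0 E=2 S=0 W=1
Cars crossed by step 3: 2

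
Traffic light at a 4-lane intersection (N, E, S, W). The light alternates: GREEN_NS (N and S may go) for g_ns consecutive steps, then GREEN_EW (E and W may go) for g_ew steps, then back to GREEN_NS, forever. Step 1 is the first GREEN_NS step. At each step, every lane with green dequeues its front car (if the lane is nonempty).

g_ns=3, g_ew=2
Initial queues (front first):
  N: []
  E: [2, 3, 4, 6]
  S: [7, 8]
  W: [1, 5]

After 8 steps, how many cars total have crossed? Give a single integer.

Answer: 6

Derivation:
Step 1 [NS]: N:empty,E:wait,S:car7-GO,W:wait | queues: N=0 E=4 S=1 W=2
Step 2 [NS]: N:empty,E:wait,S:car8-GO,W:wait | queues: N=0 E=4 S=0 W=2
Step 3 [NS]: N:empty,E:wait,S:empty,W:wait | queues: N=0 E=4 S=0 W=2
Step 4 [EW]: N:wait,E:car2-GO,S:wait,W:car1-GO | queues: N=0 E=3 S=0 W=1
Step 5 [EW]: N:wait,E:car3-GO,S:wait,W:car5-GO | queues: N=0 E=2 S=0 W=0
Step 6 [NS]: N:empty,E:wait,S:empty,W:wait | queues: N=0 E=2 S=0 W=0
Step 7 [NS]: N:empty,E:wait,S:empty,W:wait | queues: N=0 E=2 S=0 W=0
Step 8 [NS]: N:empty,E:wait,S:empty,W:wait | queues: N=0 E=2 S=0 W=0
Cars crossed by step 8: 6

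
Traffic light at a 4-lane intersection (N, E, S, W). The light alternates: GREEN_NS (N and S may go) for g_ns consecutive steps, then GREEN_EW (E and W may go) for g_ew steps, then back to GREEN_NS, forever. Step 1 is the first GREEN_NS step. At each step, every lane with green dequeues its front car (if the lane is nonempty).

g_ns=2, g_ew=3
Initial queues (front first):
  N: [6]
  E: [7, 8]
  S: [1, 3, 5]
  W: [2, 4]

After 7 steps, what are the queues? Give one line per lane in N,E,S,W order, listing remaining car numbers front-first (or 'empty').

Step 1 [NS]: N:car6-GO,E:wait,S:car1-GO,W:wait | queues: N=0 E=2 S=2 W=2
Step 2 [NS]: N:empty,E:wait,S:car3-GO,W:wait | queues: N=0 E=2 S=1 W=2
Step 3 [EW]: N:wait,E:car7-GO,S:wait,W:car2-GO | queues: N=0 E=1 S=1 W=1
Step 4 [EW]: N:wait,E:car8-GO,S:wait,W:car4-GO | queues: N=0 E=0 S=1 W=0
Step 5 [EW]: N:wait,E:empty,S:wait,W:empty | queues: N=0 E=0 S=1 W=0
Step 6 [NS]: N:empty,E:wait,S:car5-GO,W:wait | queues: N=0 E=0 S=0 W=0

N: empty
E: empty
S: empty
W: empty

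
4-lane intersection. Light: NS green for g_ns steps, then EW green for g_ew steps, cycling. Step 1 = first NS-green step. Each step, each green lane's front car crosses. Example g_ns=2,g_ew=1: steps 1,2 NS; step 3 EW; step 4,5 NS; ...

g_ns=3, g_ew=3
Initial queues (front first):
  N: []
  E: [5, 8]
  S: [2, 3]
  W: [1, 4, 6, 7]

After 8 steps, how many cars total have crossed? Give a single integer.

Step 1 [NS]: N:empty,E:wait,S:car2-GO,W:wait | queues: N=0 E=2 S=1 W=4
Step 2 [NS]: N:empty,E:wait,S:car3-GO,W:wait | queues: N=0 E=2 S=0 W=4
Step 3 [NS]: N:empty,E:wait,S:empty,W:wait | queues: N=0 E=2 S=0 W=4
Step 4 [EW]: N:wait,E:car5-GO,S:wait,W:car1-GO | queues: N=0 E=1 S=0 W=3
Step 5 [EW]: N:wait,E:car8-GO,S:wait,W:car4-GO | queues: N=0 E=0 S=0 W=2
Step 6 [EW]: N:wait,E:empty,S:wait,W:car6-GO | queues: N=0 E=0 S=0 W=1
Step 7 [NS]: N:empty,E:wait,S:empty,W:wait | queues: N=0 E=0 S=0 W=1
Step 8 [NS]: N:empty,E:wait,S:empty,W:wait | queues: N=0 E=0 S=0 W=1
Cars crossed by step 8: 7

Answer: 7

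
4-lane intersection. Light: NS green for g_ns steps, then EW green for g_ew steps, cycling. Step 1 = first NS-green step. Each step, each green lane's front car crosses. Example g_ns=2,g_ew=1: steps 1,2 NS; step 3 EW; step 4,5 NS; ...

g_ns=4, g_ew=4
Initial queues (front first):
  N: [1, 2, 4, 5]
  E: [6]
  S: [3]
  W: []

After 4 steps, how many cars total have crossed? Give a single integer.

Step 1 [NS]: N:car1-GO,E:wait,S:car3-GO,W:wait | queues: N=3 E=1 S=0 W=0
Step 2 [NS]: N:car2-GO,E:wait,S:empty,W:wait | queues: N=2 E=1 S=0 W=0
Step 3 [NS]: N:car4-GO,E:wait,S:empty,W:wait | queues: N=1 E=1 S=0 W=0
Step 4 [NS]: N:car5-GO,E:wait,S:empty,W:wait | queues: N=0 E=1 S=0 W=0
Cars crossed by step 4: 5

Answer: 5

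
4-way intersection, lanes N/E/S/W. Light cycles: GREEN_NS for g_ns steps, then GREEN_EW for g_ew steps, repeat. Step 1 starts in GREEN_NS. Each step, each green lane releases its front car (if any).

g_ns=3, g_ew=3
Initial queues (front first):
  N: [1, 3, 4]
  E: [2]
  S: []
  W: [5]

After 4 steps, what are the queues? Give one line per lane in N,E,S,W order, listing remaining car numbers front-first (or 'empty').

Step 1 [NS]: N:car1-GO,E:wait,S:empty,W:wait | queues: N=2 E=1 S=0 W=1
Step 2 [NS]: N:car3-GO,E:wait,S:empty,W:wait | queues: N=1 E=1 S=0 W=1
Step 3 [NS]: N:car4-GO,E:wait,S:empty,W:wait | queues: N=0 E=1 S=0 W=1
Step 4 [EW]: N:wait,E:car2-GO,S:wait,W:car5-GO | queues: N=0 E=0 S=0 W=0

N: empty
E: empty
S: empty
W: empty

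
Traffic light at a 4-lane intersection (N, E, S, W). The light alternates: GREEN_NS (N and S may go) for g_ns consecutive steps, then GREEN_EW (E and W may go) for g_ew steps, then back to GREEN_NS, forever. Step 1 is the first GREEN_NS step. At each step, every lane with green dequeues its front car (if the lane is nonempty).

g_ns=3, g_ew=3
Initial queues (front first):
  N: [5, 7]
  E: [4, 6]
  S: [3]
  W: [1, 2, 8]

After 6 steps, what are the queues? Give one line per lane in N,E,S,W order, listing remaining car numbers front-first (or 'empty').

Step 1 [NS]: N:car5-GO,E:wait,S:car3-GO,W:wait | queues: N=1 E=2 S=0 W=3
Step 2 [NS]: N:car7-GO,E:wait,S:empty,W:wait | queues: N=0 E=2 S=0 W=3
Step 3 [NS]: N:empty,E:wait,S:empty,W:wait | queues: N=0 E=2 S=0 W=3
Step 4 [EW]: N:wait,E:car4-GO,S:wait,W:car1-GO | queues: N=0 E=1 S=0 W=2
Step 5 [EW]: N:wait,E:car6-GO,S:wait,W:car2-GO | queues: N=0 E=0 S=0 W=1
Step 6 [EW]: N:wait,E:empty,S:wait,W:car8-GO | queues: N=0 E=0 S=0 W=0

N: empty
E: empty
S: empty
W: empty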